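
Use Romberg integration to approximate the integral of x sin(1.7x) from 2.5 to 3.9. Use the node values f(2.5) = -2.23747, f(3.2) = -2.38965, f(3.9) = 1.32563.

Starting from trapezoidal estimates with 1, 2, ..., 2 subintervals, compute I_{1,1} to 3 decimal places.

I_{0,0} (trapezoid, 1 panel, h=1.4000): -0.63829
I_{1,0} (trapezoid, 2 panels, h=0.7000): -1.99190
I_{1,1} = -1.99190 + (-1.99190 − (-0.63829))/3 = -2.44310

-2.443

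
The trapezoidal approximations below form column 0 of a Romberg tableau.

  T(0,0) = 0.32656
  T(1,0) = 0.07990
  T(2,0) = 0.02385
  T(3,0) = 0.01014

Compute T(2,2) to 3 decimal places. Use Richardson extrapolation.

Richardson extrapolation on the trapezoidal column (denominator 4−1=3):
T(1,1) = (4·0.07990 − 0.32656) / 3 = -0.00232
T(2,1) = (4·0.02385 − 0.07990) / 3 = 0.00517
T(2,2) = 0.00517 + (0.00517 − (-0.00232))/15 = 0.00567

0.006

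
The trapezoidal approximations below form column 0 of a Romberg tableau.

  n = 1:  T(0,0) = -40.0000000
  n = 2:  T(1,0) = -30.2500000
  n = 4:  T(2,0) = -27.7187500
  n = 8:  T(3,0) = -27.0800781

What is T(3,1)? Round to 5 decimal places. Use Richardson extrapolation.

-26.86719

Richardson extrapolation on the trapezoidal column (denominator 4−1=3):
T(3,1) = -27.0800781 + (-27.0800781 − (-27.7187500))/3 = -26.8671875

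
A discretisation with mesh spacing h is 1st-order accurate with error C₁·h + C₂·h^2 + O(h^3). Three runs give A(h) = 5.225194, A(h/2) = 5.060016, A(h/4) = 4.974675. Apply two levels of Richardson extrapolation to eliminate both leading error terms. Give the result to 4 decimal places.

First eliminate the h term (factor 2^1 = 2):
  B₁ = (2·5.060016 − 5.225194)/1 = 4.894838
  B₂ = (2·4.974675 − 5.060016)/1 = 4.889334
Then eliminate the h^2 term (factor 2^2 = 4):
  (4·4.889334 − 4.894838)/3 = 4.887499

4.8875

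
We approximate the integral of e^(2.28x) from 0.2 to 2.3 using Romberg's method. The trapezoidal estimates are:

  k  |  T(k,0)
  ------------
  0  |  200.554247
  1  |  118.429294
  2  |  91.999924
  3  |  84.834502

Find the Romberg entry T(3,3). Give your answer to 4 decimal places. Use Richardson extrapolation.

82.3921

Richardson extrapolation on the trapezoidal column (denominator 4−1=3):
T(1,1) = 118.429294 + (118.429294 − 200.554247)/3 = 91.054310
T(2,1) = (4·91.999924 − 118.429294) / 3 = 83.190134
T(3,1) = (4·84.834502 − 91.999924) / 3 = 82.446028
T(2,2) = (16·83.190134 − 91.054310) / 15 = 82.665856
T(3,2) = 82.446028 + (82.446028 − 83.190134)/15 = 82.396421
T(3,3) = (64·82.396421 − 82.665856) / 63 = 82.392144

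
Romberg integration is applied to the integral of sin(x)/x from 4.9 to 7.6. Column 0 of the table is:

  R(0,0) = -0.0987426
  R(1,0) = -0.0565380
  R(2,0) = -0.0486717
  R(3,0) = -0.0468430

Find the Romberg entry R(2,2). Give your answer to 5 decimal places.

-0.04629

Richardson extrapolation on the trapezoidal column (denominator 4−1=3):
R(1,1) = (4·(-0.0565380) − (-0.0987426)) / 3 = -0.0424698
R(2,1) = -0.0486717 + (-0.0486717 − (-0.0565380))/3 = -0.0460496
R(2,2) = -0.0460496 + (-0.0460496 − (-0.0424698))/15 = -0.0462883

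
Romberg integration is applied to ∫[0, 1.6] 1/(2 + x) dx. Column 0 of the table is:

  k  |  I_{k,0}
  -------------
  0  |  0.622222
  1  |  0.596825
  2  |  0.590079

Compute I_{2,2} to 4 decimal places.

Richardson extrapolation on the trapezoidal column (denominator 4−1=3):
I_{1,1} = (4·0.596825 − 0.622222) / 3 = 0.588359
I_{2,1} = 0.590079 + (0.590079 − 0.596825)/3 = 0.587830
I_{2,2} = 0.587830 + (0.587830 − 0.588359)/15 = 0.587795

0.5878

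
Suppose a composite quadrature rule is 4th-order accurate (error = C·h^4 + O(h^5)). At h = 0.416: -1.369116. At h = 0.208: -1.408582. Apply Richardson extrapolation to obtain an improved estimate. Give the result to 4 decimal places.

-1.4112

The leading error scales as h^4; refining by a factor of 2 reduces it by 2^4 = 16.
Extrapolated value = (16·A(h/2) − A(h)) / (16 − 1)
= (16·(-1.408582) − (-1.369116)) / 15
= -21.168196 / 15 = -1.411213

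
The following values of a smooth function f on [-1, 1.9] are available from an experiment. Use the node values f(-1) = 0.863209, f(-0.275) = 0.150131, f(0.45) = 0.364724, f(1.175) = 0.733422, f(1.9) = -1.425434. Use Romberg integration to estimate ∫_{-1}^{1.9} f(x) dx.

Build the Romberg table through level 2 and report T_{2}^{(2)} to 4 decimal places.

0.9253

T_{0}^{(0)} (trapezoid, 1 panel, h=2.9000): -0.815226
T_{1}^{(0)} (trapezoid, 2 panels, h=1.4500): 0.121237
T_{2}^{(0)} (trapezoid, 4 panels, h=0.7250): 0.701194
T_{1}^{(1)} = 0.121237 + (0.121237 − (-0.815226))/3 = 0.433391
T_{2}^{(1)} = 0.701194 + (0.701194 − 0.121237)/3 = 0.894513
T_{2}^{(2)} = 0.894513 + (0.894513 − 0.433391)/15 = 0.925254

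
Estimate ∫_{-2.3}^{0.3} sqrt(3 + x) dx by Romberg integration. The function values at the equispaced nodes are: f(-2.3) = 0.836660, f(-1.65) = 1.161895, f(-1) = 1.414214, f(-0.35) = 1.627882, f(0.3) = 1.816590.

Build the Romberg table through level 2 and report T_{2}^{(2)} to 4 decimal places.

3.6058

T_{0}^{(0)} (trapezoid, 1 panel, h=2.6000): 3.449225
T_{1}^{(0)} (trapezoid, 2 panels, h=1.3000): 3.563091
T_{2}^{(0)} (trapezoid, 4 panels, h=0.6500): 3.594900
T_{1}^{(1)} = 3.563091 + (3.563091 − 3.449225)/3 = 3.601046
T_{2}^{(1)} = 3.594900 + (3.594900 − 3.563091)/3 = 3.605503
T_{2}^{(2)} = 3.605503 + (3.605503 − 3.601046)/15 = 3.605800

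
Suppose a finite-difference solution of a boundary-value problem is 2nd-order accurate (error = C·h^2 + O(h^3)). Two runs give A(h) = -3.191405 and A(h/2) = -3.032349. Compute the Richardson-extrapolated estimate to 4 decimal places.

-2.9793

Extrapolated value = (4·A(h/2) − A(h)) / (4 − 1)
= (4·(-3.032349) − (-3.191405)) / 3
= -8.937991 / 3 = -2.979330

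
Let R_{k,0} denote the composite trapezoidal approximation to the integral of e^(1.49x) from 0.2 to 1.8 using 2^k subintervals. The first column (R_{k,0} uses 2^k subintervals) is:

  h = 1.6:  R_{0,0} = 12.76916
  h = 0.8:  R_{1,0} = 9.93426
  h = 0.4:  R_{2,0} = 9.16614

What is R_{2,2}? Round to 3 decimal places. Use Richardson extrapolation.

8.905

Richardson extrapolation on the trapezoidal column (denominator 4−1=3):
R_{1,1} = (4·9.93426 − 12.76916) / 3 = 8.98929
R_{2,1} = 9.16614 + (9.16614 − 9.93426)/3 = 8.91010
R_{2,2} = (16·8.91010 − 8.98929) / 15 = 8.90482
(Column j=1 coincides with Simpson's rule on the same nodes.)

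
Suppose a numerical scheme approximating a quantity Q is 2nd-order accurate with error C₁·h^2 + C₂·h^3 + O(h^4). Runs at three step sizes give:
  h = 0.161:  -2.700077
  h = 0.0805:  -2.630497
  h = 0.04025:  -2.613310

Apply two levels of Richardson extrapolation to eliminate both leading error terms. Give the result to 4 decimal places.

First eliminate the h^2 term (factor 2^2 = 4):
  B₁ = (4·(-2.630497) − (-2.700077))/3 = -2.607304
  B₂ = (4·(-2.613310) − (-2.630497))/3 = -2.607581
Then eliminate the h^3 term (factor 2^3 = 8):
  (8·(-2.607581) − (-2.607304))/7 = -2.607621

-2.6076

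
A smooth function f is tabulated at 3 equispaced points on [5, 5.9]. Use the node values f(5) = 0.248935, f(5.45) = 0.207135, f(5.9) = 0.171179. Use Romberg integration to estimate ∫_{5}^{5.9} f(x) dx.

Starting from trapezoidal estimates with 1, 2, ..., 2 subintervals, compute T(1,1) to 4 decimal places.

T(0,0) (trapezoid, 1 panel, h=0.9000): 0.189051
T(1,0) (trapezoid, 2 panels, h=0.4500): 0.187736
T(1,1) = 0.187736 + (0.187736 − 0.189051)/3 = 0.187298

0.1873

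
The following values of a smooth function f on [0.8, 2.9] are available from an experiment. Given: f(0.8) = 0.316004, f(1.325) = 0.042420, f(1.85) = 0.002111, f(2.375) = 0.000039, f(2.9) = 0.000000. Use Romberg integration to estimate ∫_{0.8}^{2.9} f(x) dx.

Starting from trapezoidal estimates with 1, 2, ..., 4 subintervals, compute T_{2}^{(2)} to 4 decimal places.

0.0839

T_{0}^{(0)} (trapezoid, 1 panel, h=2.1000): 0.331804
T_{1}^{(0)} (trapezoid, 2 panels, h=1.0500): 0.168119
T_{2}^{(0)} (trapezoid, 4 panels, h=0.5250): 0.106350
T_{1}^{(1)} = 0.168119 + (0.168119 − 0.331804)/3 = 0.113557
T_{2}^{(1)} = 0.106350 + (0.106350 − 0.168119)/3 = 0.085760
T_{2}^{(2)} = 0.085760 + (0.085760 − 0.113557)/15 = 0.083907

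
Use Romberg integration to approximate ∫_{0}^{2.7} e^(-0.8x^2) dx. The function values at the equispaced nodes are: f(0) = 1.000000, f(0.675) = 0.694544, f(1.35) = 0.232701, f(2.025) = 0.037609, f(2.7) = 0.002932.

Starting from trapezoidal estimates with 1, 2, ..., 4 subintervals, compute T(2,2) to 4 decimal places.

T(0,0) (trapezoid, 1 panel, h=2.7000): 1.353958
T(1,0) (trapezoid, 2 panels, h=1.3500): 0.991125
T(2,0) (trapezoid, 4 panels, h=0.6750): 0.989766
T(1,1) = 0.991125 + (0.991125 − 1.353958)/3 = 0.870181
T(2,1) = 0.989766 + (0.989766 − 0.991125)/3 = 0.989313
T(2,2) = 0.989313 + (0.989313 − 0.870181)/15 = 0.997255

0.9973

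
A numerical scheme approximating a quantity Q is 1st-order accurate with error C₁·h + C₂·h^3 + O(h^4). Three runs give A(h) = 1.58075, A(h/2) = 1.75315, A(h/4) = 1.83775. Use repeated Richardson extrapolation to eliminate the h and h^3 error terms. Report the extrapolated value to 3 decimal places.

1.922

First eliminate the h term (factor 2^1 = 2):
  B₁ = (2·1.75315 − 1.58075)/1 = 1.92555
  B₂ = (2·1.83775 − 1.75315)/1 = 1.92235
Then eliminate the h^3 term (factor 2^3 = 8):
  (8·1.92235 − 1.92555)/7 = 1.92189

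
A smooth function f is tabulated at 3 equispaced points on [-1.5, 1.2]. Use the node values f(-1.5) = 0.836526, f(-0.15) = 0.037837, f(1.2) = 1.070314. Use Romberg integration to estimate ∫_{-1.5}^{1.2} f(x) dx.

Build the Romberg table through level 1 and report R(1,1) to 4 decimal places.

0.9262

R(0,0) (trapezoid, 1 panel, h=2.7000): 2.574234
R(1,0) (trapezoid, 2 panels, h=1.3500): 1.338197
R(1,1) = 1.338197 + (1.338197 − 2.574234)/3 = 0.926185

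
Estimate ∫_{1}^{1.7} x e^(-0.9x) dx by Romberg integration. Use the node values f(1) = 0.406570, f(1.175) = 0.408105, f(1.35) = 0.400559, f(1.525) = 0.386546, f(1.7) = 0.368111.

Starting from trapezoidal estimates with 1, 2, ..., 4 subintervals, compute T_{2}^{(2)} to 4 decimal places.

T_{0}^{(0)} (trapezoid, 1 panel, h=0.7000): 0.271138
T_{1}^{(0)} (trapezoid, 2 panels, h=0.3500): 0.275765
T_{2}^{(0)} (trapezoid, 4 panels, h=0.1750): 0.276946
T_{1}^{(1)} = 0.275765 + (0.275765 − 0.271138)/3 = 0.277307
T_{2}^{(1)} = 0.276946 + (0.276946 − 0.275765)/3 = 0.277340
T_{2}^{(2)} = 0.277340 + (0.277340 − 0.277307)/15 = 0.277342

0.2773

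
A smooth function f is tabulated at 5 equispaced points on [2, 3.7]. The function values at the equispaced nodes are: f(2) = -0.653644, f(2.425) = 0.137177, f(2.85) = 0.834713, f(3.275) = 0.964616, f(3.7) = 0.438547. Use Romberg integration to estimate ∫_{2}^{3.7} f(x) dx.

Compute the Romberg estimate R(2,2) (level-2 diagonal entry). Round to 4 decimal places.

0.8267

R(0,0) (trapezoid, 1 panel, h=1.7000): -0.182832
R(1,0) (trapezoid, 2 panels, h=0.8500): 0.618090
R(2,0) (trapezoid, 4 panels, h=0.4250): 0.777307
R(1,1) = 0.618090 + (0.618090 − (-0.182832))/3 = 0.885064
R(2,1) = 0.777307 + (0.777307 − 0.618090)/3 = 0.830379
R(2,2) = 0.830379 + (0.830379 − 0.885064)/15 = 0.826733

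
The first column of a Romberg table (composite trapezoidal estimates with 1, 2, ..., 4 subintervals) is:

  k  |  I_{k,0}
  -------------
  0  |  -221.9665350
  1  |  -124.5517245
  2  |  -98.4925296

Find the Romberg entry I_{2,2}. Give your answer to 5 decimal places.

Richardson extrapolation on the trapezoidal column (denominator 4−1=3):
I_{1,1} = (4·(-124.5517245) − (-221.9665350)) / 3 = -92.0801210
I_{2,1} = -98.4925296 + (-98.4925296 − (-124.5517245))/3 = -89.8061313
I_{2,2} = (16·(-89.8061313) − (-92.0801210)) / 15 = -89.6545320
(Column j=1 coincides with Simpson's rule on the same nodes.)

-89.65453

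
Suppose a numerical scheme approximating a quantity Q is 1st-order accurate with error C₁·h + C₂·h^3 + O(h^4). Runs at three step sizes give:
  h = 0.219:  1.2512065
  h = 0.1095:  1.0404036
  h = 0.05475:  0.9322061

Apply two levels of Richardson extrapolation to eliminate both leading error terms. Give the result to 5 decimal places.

0.82321

First eliminate the h term (factor 2^1 = 2):
  B₁ = (2·1.0404036 − 1.2512065)/1 = 0.8296007
  B₂ = (2·0.9322061 − 1.0404036)/1 = 0.8240086
Then eliminate the h^3 term (factor 2^3 = 8):
  (8·0.8240086 − 0.8296007)/7 = 0.8232097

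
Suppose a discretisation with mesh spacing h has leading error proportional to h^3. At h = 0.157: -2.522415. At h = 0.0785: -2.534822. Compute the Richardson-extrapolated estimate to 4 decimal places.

Extrapolated value = (8·A(h/2) − A(h)) / (8 − 1)
= (8·(-2.534822) − (-2.522415)) / 7
= -17.756161 / 7 = -2.536594

-2.5366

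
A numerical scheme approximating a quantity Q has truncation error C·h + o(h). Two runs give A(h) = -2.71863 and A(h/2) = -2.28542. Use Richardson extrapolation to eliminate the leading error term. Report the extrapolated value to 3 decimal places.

The leading error scales as h; refining by a factor of 2 reduces it by 2^1 = 2.
Extrapolated value = (2·A(h/2) − A(h)) / (2 − 1)
= (2·(-2.28542) − (-2.71863)) / 1
= -1.85221 / 1 = -1.85221

-1.852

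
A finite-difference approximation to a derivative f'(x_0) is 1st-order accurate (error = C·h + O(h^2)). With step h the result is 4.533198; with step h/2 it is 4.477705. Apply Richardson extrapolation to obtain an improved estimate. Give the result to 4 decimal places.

4.4222

The leading error scales as h; refining by a factor of 2 reduces it by 2^1 = 2.
Extrapolated value = (2·A(h/2) − A(h)) / (2 − 1)
= (2·4.477705 − 4.533198) / 1
= 4.422212 / 1 = 4.422212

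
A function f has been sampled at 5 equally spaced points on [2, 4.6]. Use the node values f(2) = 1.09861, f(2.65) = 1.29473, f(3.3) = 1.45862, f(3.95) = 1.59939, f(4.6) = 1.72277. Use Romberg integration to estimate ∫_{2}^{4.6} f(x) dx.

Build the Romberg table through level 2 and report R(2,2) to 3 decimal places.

3.752

R(0,0) (trapezoid, 1 panel, h=2.6000): 3.66779
R(1,0) (trapezoid, 2 panels, h=1.3000): 3.73010
R(2,0) (trapezoid, 4 panels, h=0.6500): 3.74623
R(1,1) = 3.73010 + (3.73010 − 3.66779)/3 = 3.75087
R(2,1) = 3.74623 + (3.74623 − 3.73010)/3 = 3.75161
R(2,2) = 3.75161 + (3.75161 − 3.75087)/15 = 3.75166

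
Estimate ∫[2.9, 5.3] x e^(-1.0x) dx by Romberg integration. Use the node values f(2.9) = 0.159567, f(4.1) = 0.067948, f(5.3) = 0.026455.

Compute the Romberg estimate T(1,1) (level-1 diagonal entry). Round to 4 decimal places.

0.1831

T(0,0) (trapezoid, 1 panel, h=2.4000): 0.223226
T(1,0) (trapezoid, 2 panels, h=1.2000): 0.193151
T(1,1) = 0.193151 + (0.193151 − 0.223226)/3 = 0.183126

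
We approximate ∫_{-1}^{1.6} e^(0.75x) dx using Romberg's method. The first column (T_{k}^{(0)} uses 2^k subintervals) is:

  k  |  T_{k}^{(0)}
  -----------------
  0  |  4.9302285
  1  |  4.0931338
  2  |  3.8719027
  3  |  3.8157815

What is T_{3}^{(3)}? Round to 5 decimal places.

3.79700

T_{1}^{(1)} = 4.0931338 + (4.0931338 − 4.9302285)/3 = 3.8141022
T_{2}^{(1)} = (4·3.8719027 − 4.0931338) / 3 = 3.7981590
T_{3}^{(1)} = 3.8157815 + (3.8157815 − 3.8719027)/3 = 3.7970744
T_{2}^{(2)} = (16·3.7981590 − 3.8141022) / 15 = 3.7970961
T_{3}^{(2)} = 3.7970744 + (3.7970744 − 3.7981590)/15 = 3.7970021
T_{3}^{(3)} = 3.7970021 + (3.7970021 − 3.7970961)/63 = 3.7970006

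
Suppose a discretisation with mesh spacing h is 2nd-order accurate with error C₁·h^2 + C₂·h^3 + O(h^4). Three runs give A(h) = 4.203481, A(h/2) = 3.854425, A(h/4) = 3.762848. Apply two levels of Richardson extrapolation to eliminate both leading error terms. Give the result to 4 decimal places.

3.7315

First eliminate the h^2 term (factor 2^2 = 4):
  B₁ = (4·3.854425 − 4.203481)/3 = 3.738073
  B₂ = (4·3.762848 − 3.854425)/3 = 3.732322
Then eliminate the h^3 term (factor 2^3 = 8):
  (8·3.732322 − 3.738073)/7 = 3.731500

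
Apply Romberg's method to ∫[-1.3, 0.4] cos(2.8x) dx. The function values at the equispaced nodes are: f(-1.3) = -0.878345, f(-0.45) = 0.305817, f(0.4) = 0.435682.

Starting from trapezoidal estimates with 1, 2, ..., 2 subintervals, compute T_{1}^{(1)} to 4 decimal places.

T_{0}^{(0)} (trapezoid, 1 panel, h=1.7000): -0.376264
T_{1}^{(0)} (trapezoid, 2 panels, h=0.8500): 0.071813
T_{1}^{(1)} = 0.071813 + (0.071813 − (-0.376264))/3 = 0.221172

0.2212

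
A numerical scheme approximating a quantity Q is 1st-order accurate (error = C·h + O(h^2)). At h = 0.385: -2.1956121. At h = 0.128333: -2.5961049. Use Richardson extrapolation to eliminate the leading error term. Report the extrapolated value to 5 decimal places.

-2.79635

The leading error scales as h; refining by a factor of 3 reduces it by 3^1 = 3.
Extrapolated value = (3·A(h/3) − A(h)) / (3 − 1)
= (3·(-2.5961049) − (-2.1956121)) / 2
= -5.5927026 / 2 = -2.7963513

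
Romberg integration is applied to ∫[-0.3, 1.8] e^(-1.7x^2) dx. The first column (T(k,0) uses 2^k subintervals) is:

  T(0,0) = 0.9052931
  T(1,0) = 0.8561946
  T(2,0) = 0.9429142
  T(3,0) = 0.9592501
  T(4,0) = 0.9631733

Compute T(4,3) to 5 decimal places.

Richardson extrapolation on the trapezoidal column (denominator 4−1=3):
T(2,1) = 0.9429142 + (0.9429142 − 0.8561946)/3 = 0.9718207
T(3,1) = (4·0.9592501 − 0.9429142) / 3 = 0.9646954
T(4,1) = (4·0.9631733 − 0.9592501) / 3 = 0.9644810
T(3,2) = 0.9646954 + (0.9646954 − 0.9718207)/15 = 0.9642204
T(4,2) = 0.9644810 + (0.9644810 − 0.9646954)/15 = 0.9644667
T(4,3) = (64·0.9644667 − 0.9642204) / 63 = 0.9644706

0.96447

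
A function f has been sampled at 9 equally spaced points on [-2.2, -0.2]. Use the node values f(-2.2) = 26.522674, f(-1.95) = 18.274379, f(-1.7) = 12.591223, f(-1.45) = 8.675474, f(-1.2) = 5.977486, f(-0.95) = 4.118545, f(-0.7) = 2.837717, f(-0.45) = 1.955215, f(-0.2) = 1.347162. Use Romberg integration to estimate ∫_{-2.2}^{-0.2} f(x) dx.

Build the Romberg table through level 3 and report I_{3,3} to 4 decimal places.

I_{0,0} (trapezoid, 1 panel, h=2.0000): 27.869836
I_{1,0} (trapezoid, 2 panels, h=1.0000): 19.912404
I_{2,0} (trapezoid, 4 panels, h=0.5000): 17.670672
I_{3,0} (trapezoid, 8 panels, h=0.2500): 17.091239
I_{1,1} = 19.912404 + (19.912404 − 27.869836)/3 = 17.259927
I_{2,1} = 17.670672 + (17.670672 − 19.912404)/3 = 16.923428
I_{3,1} = 17.091239 + (17.091239 − 17.670672)/3 = 16.898095
I_{2,2} = 16.923428 + (16.923428 − 17.259927)/15 = 16.900995
I_{3,2} = 16.898095 + (16.898095 − 16.923428)/15 = 16.896406
I_{3,3} = 16.896406 + (16.896406 − 16.900995)/63 = 16.896333

16.8963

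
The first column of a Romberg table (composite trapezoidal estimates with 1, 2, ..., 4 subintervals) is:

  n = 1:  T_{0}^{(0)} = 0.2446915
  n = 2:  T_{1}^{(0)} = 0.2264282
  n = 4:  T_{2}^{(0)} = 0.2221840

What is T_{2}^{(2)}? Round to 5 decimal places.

Richardson extrapolation on the trapezoidal column (denominator 4−1=3):
T_{1}^{(1)} = 0.2264282 + (0.2264282 − 0.2446915)/3 = 0.2203404
T_{2}^{(1)} = (4·0.2221840 − 0.2264282) / 3 = 0.2207693
T_{2}^{(2)} = 0.2207693 + (0.2207693 − 0.2203404)/15 = 0.2207979

0.22080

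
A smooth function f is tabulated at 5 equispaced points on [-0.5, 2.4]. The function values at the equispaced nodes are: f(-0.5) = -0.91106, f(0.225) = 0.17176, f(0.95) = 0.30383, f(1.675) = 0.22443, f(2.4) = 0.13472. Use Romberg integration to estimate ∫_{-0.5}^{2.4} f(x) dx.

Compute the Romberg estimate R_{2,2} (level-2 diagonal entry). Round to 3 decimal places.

R_{0,0} (trapezoid, 1 panel, h=2.9000): -1.12569
R_{1,0} (trapezoid, 2 panels, h=1.4500): -0.12229
R_{2,0} (trapezoid, 4 panels, h=0.7250): 0.22609
R_{1,1} = -0.12229 + (-0.12229 − (-1.12569))/3 = 0.21218
R_{2,1} = 0.22609 + (0.22609 − (-0.12229))/3 = 0.34222
R_{2,2} = 0.34222 + (0.34222 − 0.21218)/15 = 0.35089

0.351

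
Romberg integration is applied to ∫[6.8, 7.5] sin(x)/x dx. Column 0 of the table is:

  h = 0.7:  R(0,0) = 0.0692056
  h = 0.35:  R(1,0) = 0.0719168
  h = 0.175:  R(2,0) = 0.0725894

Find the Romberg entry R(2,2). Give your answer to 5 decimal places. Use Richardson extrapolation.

0.07281

R(1,1) = 0.0719168 + (0.0719168 − 0.0692056)/3 = 0.0728205
R(2,1) = (4·0.0725894 − 0.0719168) / 3 = 0.0728136
R(2,2) = (16·0.0728136 − 0.0728205) / 15 = 0.0728131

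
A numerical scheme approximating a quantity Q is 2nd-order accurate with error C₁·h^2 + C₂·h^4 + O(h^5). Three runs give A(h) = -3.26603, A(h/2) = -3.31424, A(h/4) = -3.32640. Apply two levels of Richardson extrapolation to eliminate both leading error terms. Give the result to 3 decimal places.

-3.330

First eliminate the h^2 term (factor 2^2 = 4):
  B₁ = (4·(-3.31424) − (-3.26603))/3 = -3.33031
  B₂ = (4·(-3.32640) − (-3.31424))/3 = -3.33045
Then eliminate the h^4 term (factor 2^4 = 16):
  (16·(-3.33045) − (-3.33031))/15 = -3.33046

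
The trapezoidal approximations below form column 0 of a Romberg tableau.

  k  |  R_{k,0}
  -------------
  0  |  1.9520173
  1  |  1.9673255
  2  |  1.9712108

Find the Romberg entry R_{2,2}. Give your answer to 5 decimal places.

1.97251

R_{1,1} = 1.9673255 + (1.9673255 − 1.9520173)/3 = 1.9724282
R_{2,1} = 1.9712108 + (1.9712108 − 1.9673255)/3 = 1.9725059
R_{2,2} = 1.9725059 + (1.9725059 − 1.9724282)/15 = 1.9725111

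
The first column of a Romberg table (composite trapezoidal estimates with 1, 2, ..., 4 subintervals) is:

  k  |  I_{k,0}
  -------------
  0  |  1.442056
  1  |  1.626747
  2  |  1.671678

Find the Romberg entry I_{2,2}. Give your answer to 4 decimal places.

1.6865

I_{1,1} = 1.626747 + (1.626747 − 1.442056)/3 = 1.688311
I_{2,1} = (4·1.671678 − 1.626747) / 3 = 1.686655
I_{2,2} = 1.686655 + (1.686655 − 1.688311)/15 = 1.686545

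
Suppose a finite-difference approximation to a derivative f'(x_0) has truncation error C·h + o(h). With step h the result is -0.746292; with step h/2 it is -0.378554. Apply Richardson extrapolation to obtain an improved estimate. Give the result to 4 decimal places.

The leading error scales as h; refining by a factor of 2 reduces it by 2^1 = 2.
Extrapolated value = (2·A(h/2) − A(h)) / (2 − 1)
= (2·(-0.378554) − (-0.746292)) / 1
= -0.010816 / 1 = -0.010816

-0.0108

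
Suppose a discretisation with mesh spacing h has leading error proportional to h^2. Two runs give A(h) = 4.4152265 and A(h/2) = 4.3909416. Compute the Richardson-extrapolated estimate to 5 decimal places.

The leading error scales as h^2; refining by a factor of 2 reduces it by 2^2 = 4.
Extrapolated value = (4·A(h/2) − A(h)) / (4 − 1)
= (4·4.3909416 − 4.4152265) / 3
= 13.1485399 / 3 = 4.3828466

4.38285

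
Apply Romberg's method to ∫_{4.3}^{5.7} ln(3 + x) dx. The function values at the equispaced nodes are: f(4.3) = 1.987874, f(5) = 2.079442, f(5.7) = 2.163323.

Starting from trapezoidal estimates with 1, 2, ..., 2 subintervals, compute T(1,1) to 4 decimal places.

T(0,0) (trapezoid, 1 panel, h=1.4000): 2.905838
T(1,0) (trapezoid, 2 panels, h=0.7000): 2.908528
T(1,1) = 2.908528 + (2.908528 − 2.905838)/3 = 2.909425

2.9094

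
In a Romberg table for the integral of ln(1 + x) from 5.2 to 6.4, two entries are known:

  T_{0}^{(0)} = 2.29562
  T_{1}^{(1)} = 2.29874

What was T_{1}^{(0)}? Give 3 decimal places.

From T_{1}^{(1)} = (4·T_{1}^{(0)} − T_{0}^{(0)})/3, solve for T_{1}^{(0)}:
4·T_{1}^{(0)} = 3·2.29874 + 2.29562 = 9.19184
T_{1}^{(0)} = 2.29796

2.298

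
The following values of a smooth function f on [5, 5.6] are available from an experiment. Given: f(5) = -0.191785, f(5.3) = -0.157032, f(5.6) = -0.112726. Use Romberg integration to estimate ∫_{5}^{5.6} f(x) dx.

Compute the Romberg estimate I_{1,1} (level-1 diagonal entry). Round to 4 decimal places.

I_{0,0} (trapezoid, 1 panel, h=0.6000): -0.091353
I_{1,0} (trapezoid, 2 panels, h=0.3000): -0.092786
I_{1,1} = -0.092786 + (-0.092786 − (-0.091353))/3 = -0.093264

-0.0933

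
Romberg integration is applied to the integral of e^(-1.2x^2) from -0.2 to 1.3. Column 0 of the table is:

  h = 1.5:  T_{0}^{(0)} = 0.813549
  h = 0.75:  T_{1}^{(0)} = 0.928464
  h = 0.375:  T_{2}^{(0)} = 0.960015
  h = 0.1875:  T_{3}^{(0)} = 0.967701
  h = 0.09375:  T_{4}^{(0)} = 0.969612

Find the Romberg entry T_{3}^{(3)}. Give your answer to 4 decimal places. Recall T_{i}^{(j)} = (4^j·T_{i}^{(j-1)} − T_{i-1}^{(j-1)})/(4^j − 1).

T_{1}^{(1)} = 0.928464 + (0.928464 − 0.813549)/3 = 0.966769
T_{2}^{(1)} = (4·0.960015 − 0.928464) / 3 = 0.970532
T_{3}^{(1)} = (4·0.967701 − 0.960015) / 3 = 0.970263
T_{2}^{(2)} = 0.970532 + (0.970532 − 0.966769)/15 = 0.970783
T_{3}^{(2)} = (16·0.970263 − 0.970532) / 15 = 0.970245
T_{3}^{(3)} = 0.970245 + (0.970245 − 0.970783)/63 = 0.970236

0.9702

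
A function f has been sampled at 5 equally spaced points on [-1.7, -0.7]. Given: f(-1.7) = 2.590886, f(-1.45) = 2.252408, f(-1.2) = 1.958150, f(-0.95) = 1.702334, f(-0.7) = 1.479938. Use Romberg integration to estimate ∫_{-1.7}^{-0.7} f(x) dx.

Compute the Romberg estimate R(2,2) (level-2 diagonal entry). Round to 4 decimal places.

R(0,0) (trapezoid, 1 panel, h=1.0000): 2.035412
R(1,0) (trapezoid, 2 panels, h=0.5000): 1.996781
R(2,0) (trapezoid, 4 panels, h=0.2500): 1.987076
R(1,1) = 1.996781 + (1.996781 − 2.035412)/3 = 1.983904
R(2,1) = 1.987076 + (1.987076 − 1.996781)/3 = 1.983841
R(2,2) = 1.983841 + (1.983841 − 1.983904)/15 = 1.983837

1.9838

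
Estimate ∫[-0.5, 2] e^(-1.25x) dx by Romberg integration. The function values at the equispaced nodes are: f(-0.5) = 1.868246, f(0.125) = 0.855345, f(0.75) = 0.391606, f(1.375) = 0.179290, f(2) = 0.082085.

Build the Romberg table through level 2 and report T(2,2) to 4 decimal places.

T(0,0) (trapezoid, 1 panel, h=2.5000): 2.437914
T(1,0) (trapezoid, 2 panels, h=1.2500): 1.708464
T(2,0) (trapezoid, 4 panels, h=0.6250): 1.500879
T(1,1) = 1.708464 + (1.708464 − 2.437914)/3 = 1.465314
T(2,1) = 1.500879 + (1.500879 − 1.708464)/3 = 1.431684
T(2,2) = 1.431684 + (1.431684 − 1.465314)/15 = 1.429442

1.4294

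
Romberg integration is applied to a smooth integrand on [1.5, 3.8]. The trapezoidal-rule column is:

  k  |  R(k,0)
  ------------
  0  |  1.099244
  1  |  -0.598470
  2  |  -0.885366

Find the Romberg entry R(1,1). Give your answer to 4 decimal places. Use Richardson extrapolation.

Richardson extrapolation on the trapezoidal column (denominator 4−1=3):
R(1,1) = (4·(-0.598470) − 1.099244) / 3 = -1.164375
(Column j=1 coincides with Simpson's rule on the same nodes.)

-1.1644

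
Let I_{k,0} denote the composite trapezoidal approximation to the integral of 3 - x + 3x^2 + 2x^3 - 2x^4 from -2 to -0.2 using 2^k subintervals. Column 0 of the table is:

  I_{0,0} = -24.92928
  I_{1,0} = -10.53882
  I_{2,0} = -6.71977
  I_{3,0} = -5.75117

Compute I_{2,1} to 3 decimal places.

-5.447

I_{2,1} = (4·(-6.71977) − (-10.53882)) / 3 = -5.44675
(Column j=1 coincides with Simpson's rule on the same nodes.)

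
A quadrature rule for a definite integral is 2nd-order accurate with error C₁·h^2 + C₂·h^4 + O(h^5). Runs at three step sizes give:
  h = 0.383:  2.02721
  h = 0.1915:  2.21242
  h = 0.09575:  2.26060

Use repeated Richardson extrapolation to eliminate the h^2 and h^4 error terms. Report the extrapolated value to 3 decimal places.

First eliminate the h^2 term (factor 2^2 = 4):
  B₁ = (4·2.21242 − 2.02721)/3 = 2.27416
  B₂ = (4·2.26060 − 2.21242)/3 = 2.27666
Then eliminate the h^4 term (factor 2^4 = 16):
  (16·2.27666 − 2.27416)/15 = 2.27683

2.277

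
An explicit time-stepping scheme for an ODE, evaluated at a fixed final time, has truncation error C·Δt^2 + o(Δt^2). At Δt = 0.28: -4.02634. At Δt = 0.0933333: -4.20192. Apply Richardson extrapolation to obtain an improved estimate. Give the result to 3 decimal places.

-4.224

The leading error scales as Δt^2; refining by a factor of 3 reduces it by 3^2 = 9.
Extrapolated value = (9·A(Δt/3) − A(Δt)) / (9 − 1)
= (9·(-4.20192) − (-4.02634)) / 8
= -33.79094 / 8 = -4.22387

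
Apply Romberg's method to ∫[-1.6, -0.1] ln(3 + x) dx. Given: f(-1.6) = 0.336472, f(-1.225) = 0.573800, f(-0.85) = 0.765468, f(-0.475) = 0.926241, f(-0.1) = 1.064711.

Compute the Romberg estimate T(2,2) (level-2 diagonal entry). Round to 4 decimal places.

T(0,0) (trapezoid, 1 panel, h=1.5000): 1.050887
T(1,0) (trapezoid, 2 panels, h=0.7500): 1.099545
T(2,0) (trapezoid, 4 panels, h=0.3750): 1.112288
T(1,1) = 1.099545 + (1.099545 − 1.050887)/3 = 1.115764
T(2,1) = 1.112288 + (1.112288 − 1.099545)/3 = 1.116536
T(2,2) = 1.116536 + (1.116536 − 1.115764)/15 = 1.116587

1.1166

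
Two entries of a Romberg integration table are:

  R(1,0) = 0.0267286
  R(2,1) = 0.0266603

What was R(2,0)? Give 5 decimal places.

0.02668

From R(2,1) = (4·R(2,0) − R(1,0))/3, solve for R(2,0):
4·R(2,0) = 3·0.0266603 + 0.0267286 = 0.1067095
R(2,0) = 0.0266774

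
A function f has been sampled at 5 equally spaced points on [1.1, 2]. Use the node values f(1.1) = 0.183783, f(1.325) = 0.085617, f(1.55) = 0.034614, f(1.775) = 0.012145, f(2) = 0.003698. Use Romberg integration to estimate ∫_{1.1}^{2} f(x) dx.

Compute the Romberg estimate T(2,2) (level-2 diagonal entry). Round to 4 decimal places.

0.0486

T(0,0) (trapezoid, 1 panel, h=0.9000): 0.084366
T(1,0) (trapezoid, 2 panels, h=0.4500): 0.057760
T(2,0) (trapezoid, 4 panels, h=0.2250): 0.050876
T(1,1) = 0.057760 + (0.057760 − 0.084366)/3 = 0.048891
T(2,1) = 0.050876 + (0.050876 − 0.057760)/3 = 0.048581
T(2,2) = 0.048581 + (0.048581 − 0.048891)/15 = 0.048560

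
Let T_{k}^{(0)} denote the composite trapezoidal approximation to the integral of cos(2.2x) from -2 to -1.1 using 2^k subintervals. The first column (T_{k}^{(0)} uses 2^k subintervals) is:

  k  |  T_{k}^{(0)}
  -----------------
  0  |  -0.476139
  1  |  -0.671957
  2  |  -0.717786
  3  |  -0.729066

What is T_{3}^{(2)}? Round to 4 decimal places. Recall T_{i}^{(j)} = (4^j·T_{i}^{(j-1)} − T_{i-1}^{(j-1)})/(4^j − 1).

-0.7328

T_{2}^{(1)} = -0.717786 + (-0.717786 − (-0.671957))/3 = -0.733062
T_{3}^{(1)} = -0.729066 + (-0.729066 − (-0.717786))/3 = -0.732826
T_{3}^{(2)} = (16·(-0.732826) − (-0.733062)) / 15 = -0.732810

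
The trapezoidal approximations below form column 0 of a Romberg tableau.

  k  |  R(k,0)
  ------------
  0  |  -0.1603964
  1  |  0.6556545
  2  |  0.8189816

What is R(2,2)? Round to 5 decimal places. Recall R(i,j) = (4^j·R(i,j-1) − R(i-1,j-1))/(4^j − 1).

0.86981

R(1,1) = 0.6556545 + (0.6556545 − (-0.1603964))/3 = 0.9276715
R(2,1) = (4·0.8189816 − 0.6556545) / 3 = 0.8734240
R(2,2) = (16·0.8734240 − 0.9276715) / 15 = 0.8698075
(Column j=1 coincides with Simpson's rule on the same nodes.)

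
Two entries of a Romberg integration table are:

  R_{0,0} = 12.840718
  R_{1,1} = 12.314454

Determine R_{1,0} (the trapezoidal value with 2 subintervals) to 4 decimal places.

12.4460

From R_{1,1} = (4·R_{1,0} − R_{0,0})/3, solve for R_{1,0}:
4·R_{1,0} = 3·12.314454 + 12.840718 = 49.784080
R_{1,0} = 12.446020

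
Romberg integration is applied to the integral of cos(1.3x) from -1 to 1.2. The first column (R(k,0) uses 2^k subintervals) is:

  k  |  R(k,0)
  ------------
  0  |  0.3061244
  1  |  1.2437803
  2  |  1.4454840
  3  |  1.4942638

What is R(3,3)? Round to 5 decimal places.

1.51039

R(1,1) = (4·1.2437803 − 0.3061244) / 3 = 1.5563323
R(2,1) = 1.4454840 + (1.4454840 − 1.2437803)/3 = 1.5127186
R(3,1) = 1.4942638 + (1.4942638 − 1.4454840)/3 = 1.5105237
R(2,2) = 1.5127186 + (1.5127186 − 1.5563323)/15 = 1.5098110
R(3,2) = 1.5105237 + (1.5105237 − 1.5127186)/15 = 1.5103774
R(3,3) = (64·1.5103774 − 1.5098110) / 63 = 1.5103864
(Column j=1 coincides with Simpson's rule on the same nodes.)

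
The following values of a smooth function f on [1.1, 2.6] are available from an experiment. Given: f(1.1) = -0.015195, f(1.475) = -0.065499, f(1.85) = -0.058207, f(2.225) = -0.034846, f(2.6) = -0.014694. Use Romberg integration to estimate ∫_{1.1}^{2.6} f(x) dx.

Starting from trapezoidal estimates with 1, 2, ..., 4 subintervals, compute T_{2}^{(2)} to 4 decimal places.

-0.0686

T_{0}^{(0)} (trapezoid, 1 panel, h=1.5000): -0.022417
T_{1}^{(0)} (trapezoid, 2 panels, h=0.7500): -0.054864
T_{2}^{(0)} (trapezoid, 4 panels, h=0.3750): -0.065061
T_{1}^{(1)} = -0.054864 + (-0.054864 − (-0.022417))/3 = -0.065680
T_{2}^{(1)} = -0.065061 + (-0.065061 − (-0.054864))/3 = -0.068460
T_{2}^{(2)} = -0.068460 + (-0.068460 − (-0.065680))/15 = -0.068645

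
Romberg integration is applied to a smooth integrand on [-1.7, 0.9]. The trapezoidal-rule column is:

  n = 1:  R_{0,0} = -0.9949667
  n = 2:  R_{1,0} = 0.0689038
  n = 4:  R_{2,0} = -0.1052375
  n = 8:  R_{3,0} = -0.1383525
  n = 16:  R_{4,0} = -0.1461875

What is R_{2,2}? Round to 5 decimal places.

Richardson extrapolation on the trapezoidal column (denominator 4−1=3):
R_{1,1} = 0.0689038 + (0.0689038 − (-0.9949667))/3 = 0.4235273
R_{2,1} = -0.1052375 + (-0.1052375 − 0.0689038)/3 = -0.1632846
R_{2,2} = -0.1632846 + (-0.1632846 − 0.4235273)/15 = -0.2024054

-0.20241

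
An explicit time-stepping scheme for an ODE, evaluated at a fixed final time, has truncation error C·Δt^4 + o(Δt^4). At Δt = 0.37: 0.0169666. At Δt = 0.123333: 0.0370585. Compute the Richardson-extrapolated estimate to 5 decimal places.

The leading error scales as Δt^4; refining by a factor of 3 reduces it by 3^4 = 81.
Extrapolated value = (81·A(Δt/3) − A(Δt)) / (81 − 1)
= (81·0.0370585 − 0.0169666) / 80
= 2.9847719 / 80 = 0.0373096

0.03731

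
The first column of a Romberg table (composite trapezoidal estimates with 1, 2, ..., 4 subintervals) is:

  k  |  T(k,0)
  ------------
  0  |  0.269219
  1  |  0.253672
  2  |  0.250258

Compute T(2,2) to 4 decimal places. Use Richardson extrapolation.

0.2492

T(1,1) = (4·0.253672 − 0.269219) / 3 = 0.248490
T(2,1) = (4·0.250258 − 0.253672) / 3 = 0.249120
T(2,2) = (16·0.249120 − 0.248490) / 15 = 0.249162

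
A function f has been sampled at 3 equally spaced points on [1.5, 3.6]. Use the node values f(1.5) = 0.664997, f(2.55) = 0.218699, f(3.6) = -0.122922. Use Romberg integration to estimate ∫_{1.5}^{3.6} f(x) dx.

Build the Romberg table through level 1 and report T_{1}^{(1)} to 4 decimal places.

0.4959

T_{0}^{(0)} (trapezoid, 1 panel, h=2.1000): 0.569179
T_{1}^{(0)} (trapezoid, 2 panels, h=1.0500): 0.514223
T_{1}^{(1)} = 0.514223 + (0.514223 − 0.569179)/3 = 0.495904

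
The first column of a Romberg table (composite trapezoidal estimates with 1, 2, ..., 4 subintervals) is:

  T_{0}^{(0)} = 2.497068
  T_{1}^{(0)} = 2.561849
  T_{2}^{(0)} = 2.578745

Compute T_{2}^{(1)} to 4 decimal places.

Richardson extrapolation on the trapezoidal column (denominator 4−1=3):
T_{2}^{(1)} = 2.578745 + (2.578745 − 2.561849)/3 = 2.584377

2.5844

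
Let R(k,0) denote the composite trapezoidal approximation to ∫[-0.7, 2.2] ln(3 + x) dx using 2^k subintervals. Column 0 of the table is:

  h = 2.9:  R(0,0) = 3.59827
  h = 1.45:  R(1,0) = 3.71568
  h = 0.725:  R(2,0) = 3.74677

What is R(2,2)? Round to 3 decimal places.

R(1,1) = (4·3.71568 − 3.59827) / 3 = 3.75482
R(2,1) = 3.74677 + (3.74677 − 3.71568)/3 = 3.75713
R(2,2) = (16·3.75713 − 3.75482) / 15 = 3.75728
(Column j=1 coincides with Simpson's rule on the same nodes.)

3.757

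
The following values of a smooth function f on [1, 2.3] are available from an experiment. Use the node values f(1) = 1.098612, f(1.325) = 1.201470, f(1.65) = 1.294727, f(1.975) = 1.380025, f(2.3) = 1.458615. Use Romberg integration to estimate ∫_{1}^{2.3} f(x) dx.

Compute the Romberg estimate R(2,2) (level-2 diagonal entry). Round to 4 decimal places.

R(0,0) (trapezoid, 1 panel, h=1.3000): 1.662198
R(1,0) (trapezoid, 2 panels, h=0.6500): 1.672671
R(2,0) (trapezoid, 4 panels, h=0.3250): 1.675322
R(1,1) = 1.672671 + (1.672671 − 1.662198)/3 = 1.676162
R(2,1) = 1.675322 + (1.675322 − 1.672671)/3 = 1.676206
R(2,2) = 1.676206 + (1.676206 − 1.676162)/15 = 1.676209

1.6762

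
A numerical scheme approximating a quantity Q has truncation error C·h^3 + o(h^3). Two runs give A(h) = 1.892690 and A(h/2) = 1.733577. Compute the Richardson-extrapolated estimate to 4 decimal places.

The leading error scales as h^3; refining by a factor of 2 reduces it by 2^3 = 8.
Extrapolated value = (8·A(h/2) − A(h)) / (8 − 1)
= (8·1.733577 − 1.892690) / 7
= 11.975926 / 7 = 1.710847

1.7108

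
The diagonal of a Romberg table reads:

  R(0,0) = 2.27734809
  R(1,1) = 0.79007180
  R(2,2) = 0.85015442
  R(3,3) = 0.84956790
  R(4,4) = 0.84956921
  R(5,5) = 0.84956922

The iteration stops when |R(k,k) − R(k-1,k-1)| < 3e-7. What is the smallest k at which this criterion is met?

|R(1,1) − R(0,0)| = 1.48727629 ≥ 3e-7
|R(2,2) − R(1,1)| = 0.06008262 ≥ 3e-7
|R(3,3) − R(2,2)| = 0.00058652 ≥ 3e-7
|R(4,4) − R(3,3)| = 0.00000131 ≥ 3e-7
|R(5,5) − R(4,4)| = 0.00000001 < 3e-7

k = 5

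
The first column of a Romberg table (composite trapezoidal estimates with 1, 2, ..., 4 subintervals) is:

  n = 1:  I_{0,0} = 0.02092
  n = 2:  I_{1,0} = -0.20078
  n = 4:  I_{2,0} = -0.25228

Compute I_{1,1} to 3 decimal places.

I_{1,1} = -0.20078 + (-0.20078 − 0.02092)/3 = -0.27468

-0.275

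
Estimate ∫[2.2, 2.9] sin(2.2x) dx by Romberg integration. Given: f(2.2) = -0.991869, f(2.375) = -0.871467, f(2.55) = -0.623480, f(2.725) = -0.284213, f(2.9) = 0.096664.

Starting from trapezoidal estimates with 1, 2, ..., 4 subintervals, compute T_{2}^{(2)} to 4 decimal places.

-0.3946

T_{0}^{(0)} (trapezoid, 1 panel, h=0.7000): -0.313322
T_{1}^{(0)} (trapezoid, 2 panels, h=0.3500): -0.374879
T_{2}^{(0)} (trapezoid, 4 panels, h=0.1750): -0.389683
T_{1}^{(1)} = -0.374879 + (-0.374879 − (-0.313322))/3 = -0.395398
T_{2}^{(1)} = -0.389683 + (-0.389683 − (-0.374879))/3 = -0.394618
T_{2}^{(2)} = -0.394618 + (-0.394618 − (-0.395398))/15 = -0.394566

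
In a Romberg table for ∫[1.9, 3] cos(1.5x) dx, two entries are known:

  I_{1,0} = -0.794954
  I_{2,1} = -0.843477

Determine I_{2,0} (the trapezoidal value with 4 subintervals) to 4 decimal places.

From I_{2,1} = (4·I_{2,0} − I_{1,0})/3, solve for I_{2,0}:
4·I_{2,0} = 3·(-0.843477) + (-0.794954) = -3.325385
I_{2,0} = -0.831346

-0.8313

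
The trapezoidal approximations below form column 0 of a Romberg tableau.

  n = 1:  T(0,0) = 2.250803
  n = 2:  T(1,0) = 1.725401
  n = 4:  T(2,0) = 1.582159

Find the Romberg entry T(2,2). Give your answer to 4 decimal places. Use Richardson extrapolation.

1.5334

Richardson extrapolation on the trapezoidal column (denominator 4−1=3):
T(1,1) = 1.725401 + (1.725401 − 2.250803)/3 = 1.550267
T(2,1) = 1.582159 + (1.582159 − 1.725401)/3 = 1.534412
T(2,2) = 1.534412 + (1.534412 − 1.550267)/15 = 1.533355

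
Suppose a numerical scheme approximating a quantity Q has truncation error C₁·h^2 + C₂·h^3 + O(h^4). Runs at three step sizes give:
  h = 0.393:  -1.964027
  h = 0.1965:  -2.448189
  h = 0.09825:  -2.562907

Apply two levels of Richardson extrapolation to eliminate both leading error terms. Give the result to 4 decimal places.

First eliminate the h^2 term (factor 2^2 = 4):
  B₁ = (4·(-2.448189) − (-1.964027))/3 = -2.609576
  B₂ = (4·(-2.562907) − (-2.448189))/3 = -2.601146
Then eliminate the h^3 term (factor 2^3 = 8):
  (8·(-2.601146) − (-2.609576))/7 = -2.599942

-2.5999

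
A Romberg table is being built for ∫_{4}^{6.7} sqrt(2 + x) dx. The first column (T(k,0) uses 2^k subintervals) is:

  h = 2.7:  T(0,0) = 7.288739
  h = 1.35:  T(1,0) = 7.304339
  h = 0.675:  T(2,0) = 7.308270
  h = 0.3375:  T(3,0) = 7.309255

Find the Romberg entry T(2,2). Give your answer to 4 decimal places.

Richardson extrapolation on the trapezoidal column (denominator 4−1=3):
T(1,1) = (4·7.304339 − 7.288739) / 3 = 7.309539
T(2,1) = (4·7.308270 − 7.304339) / 3 = 7.309580
T(2,2) = (16·7.309580 − 7.309539) / 15 = 7.309583

7.3096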